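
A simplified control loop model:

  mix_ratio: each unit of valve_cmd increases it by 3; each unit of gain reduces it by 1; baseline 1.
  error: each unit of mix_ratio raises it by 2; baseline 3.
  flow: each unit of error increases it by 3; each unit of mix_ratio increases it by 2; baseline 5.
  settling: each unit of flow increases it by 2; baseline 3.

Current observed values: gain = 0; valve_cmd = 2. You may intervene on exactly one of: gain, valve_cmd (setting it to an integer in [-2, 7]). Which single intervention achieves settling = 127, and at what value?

Intervening on gain: with other inputs at their observed values, settling = -16*gain + 143. Solving for 127 gives gain = 1, within [-2, 7].
Intervening on valve_cmd: settling = 48*valve_cmd + 47. Reaching 127 requires valve_cmd = 5/3, not an integer.

set gain = 1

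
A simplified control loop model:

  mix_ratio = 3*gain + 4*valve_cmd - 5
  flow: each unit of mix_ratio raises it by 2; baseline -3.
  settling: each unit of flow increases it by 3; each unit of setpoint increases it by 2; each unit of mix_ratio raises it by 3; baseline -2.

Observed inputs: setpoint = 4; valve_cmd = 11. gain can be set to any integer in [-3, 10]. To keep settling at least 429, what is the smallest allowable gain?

Substituting into the mix_ratio equation gives mix_ratio = 3*gain + 39.
Substituting into the flow equation gives flow = 6*gain + 75.
Substituting into the settling equation gives settling = 27*gain + 348.
Require 27*gain + 348 ≥ 429, so gain ≥ 3.
The smallest integer in [-3, 10] satisfying this is 3.

gain = 3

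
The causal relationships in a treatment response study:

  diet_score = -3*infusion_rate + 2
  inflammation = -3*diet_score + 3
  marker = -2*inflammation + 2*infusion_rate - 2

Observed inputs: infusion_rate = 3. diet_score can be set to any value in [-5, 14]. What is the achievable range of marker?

Intervening on diet_score fixes its value directly, overriding its dependence on infusion_rate.
Substituting into the marker equation gives marker = 6*diet_score - 2.
Linear in diet_score, so extremes are at the endpoints: diet_score = -5 gives marker = -32; diet_score = 14 gives marker = 82.

-32 to 82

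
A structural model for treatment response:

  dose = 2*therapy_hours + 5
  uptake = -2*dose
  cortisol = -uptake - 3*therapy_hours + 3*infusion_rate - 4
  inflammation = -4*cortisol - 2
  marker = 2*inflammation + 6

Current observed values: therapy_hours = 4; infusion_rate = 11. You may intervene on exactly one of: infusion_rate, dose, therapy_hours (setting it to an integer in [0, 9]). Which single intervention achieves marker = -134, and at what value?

set dose = 0

Intervening on infusion_rate: marker = -24*infusion_rate - 78. Reaching -134 requires infusion_rate = 7/3, not an integer.
Intervening on dose: with other inputs at their observed values, marker = -16*dose - 134. Solving for -134 gives dose = 0, within [0, 9].
Intervening on therapy_hours: marker = -8*therapy_hours - 310. Reaching -134 requires therapy_hours = -22, outside [0, 9].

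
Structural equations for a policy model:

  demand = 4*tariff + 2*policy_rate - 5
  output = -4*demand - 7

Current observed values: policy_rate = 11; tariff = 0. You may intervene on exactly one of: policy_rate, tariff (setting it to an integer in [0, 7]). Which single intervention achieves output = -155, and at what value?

Intervening on policy_rate: output = -8*policy_rate + 13. Reaching -155 requires policy_rate = 21, outside [0, 7].
Intervening on tariff: with other inputs at their observed values, output = -16*tariff - 75. Solving for -155 gives tariff = 5, within [0, 7].

set tariff = 5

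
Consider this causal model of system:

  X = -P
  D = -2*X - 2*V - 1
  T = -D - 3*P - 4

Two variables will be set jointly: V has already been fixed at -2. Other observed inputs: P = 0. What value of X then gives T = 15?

X = 11

With V held at -2:
Intervening on X fixes its value directly, overriding its dependence on P.
Substituting into the D equation gives D = -2*X + 3.
Substituting into the T equation gives T = 2*X - 7.
Solve 2*X - 7 = 15: X = (15 + 7) / 2 = 11.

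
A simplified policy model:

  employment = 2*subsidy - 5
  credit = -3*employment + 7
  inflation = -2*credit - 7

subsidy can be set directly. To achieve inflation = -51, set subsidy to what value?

subsidy = 0

Substituting into the credit equation gives credit = -6*subsidy + 22.
Substituting into the inflation equation gives inflation = 12*subsidy - 51.
Solve 12*subsidy - 51 = -51: subsidy = (-51 + 51) / 12 = 0.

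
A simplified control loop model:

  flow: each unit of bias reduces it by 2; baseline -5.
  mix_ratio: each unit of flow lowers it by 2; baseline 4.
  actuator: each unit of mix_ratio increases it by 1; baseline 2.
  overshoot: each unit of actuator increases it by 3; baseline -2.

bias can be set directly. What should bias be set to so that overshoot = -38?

bias = -7

Substituting into the mix_ratio equation gives mix_ratio = 4*bias + 14.
This gives actuator = 4*bias + 16.
Substituting into the overshoot equation gives overshoot = 12*bias + 46.
Solve 12*bias + 46 = -38: bias = (-38 - 46) / 12 = -7.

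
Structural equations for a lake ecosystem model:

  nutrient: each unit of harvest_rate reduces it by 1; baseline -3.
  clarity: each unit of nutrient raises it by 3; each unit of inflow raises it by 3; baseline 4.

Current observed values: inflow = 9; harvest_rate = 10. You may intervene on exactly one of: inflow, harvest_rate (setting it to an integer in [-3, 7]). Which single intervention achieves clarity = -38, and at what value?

set inflow = -1

Intervening on inflow: with other inputs at their observed values, clarity = 3*inflow - 35. Solving for -38 gives inflow = -1, within [-3, 7].
Intervening on harvest_rate: clarity = -3*harvest_rate + 22. Reaching -38 requires harvest_rate = 20, outside [-3, 7].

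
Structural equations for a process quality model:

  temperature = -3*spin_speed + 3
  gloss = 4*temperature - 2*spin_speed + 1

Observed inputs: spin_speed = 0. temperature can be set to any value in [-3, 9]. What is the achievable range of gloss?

Intervening on temperature fixes its value directly, overriding its dependence on spin_speed.
Substituting into the gloss equation gives gloss = 4*temperature + 1.
Linear in temperature, so extremes are at the endpoints: temperature = -3 gives gloss = -11; temperature = 9 gives gloss = 37.

-11 to 37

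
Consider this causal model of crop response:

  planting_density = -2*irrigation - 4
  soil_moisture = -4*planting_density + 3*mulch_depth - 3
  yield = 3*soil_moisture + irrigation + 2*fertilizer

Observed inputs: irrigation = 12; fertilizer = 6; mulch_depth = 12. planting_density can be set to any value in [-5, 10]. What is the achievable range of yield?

3 to 183

Intervening on planting_density fixes its value directly, overriding its dependence on irrigation.
Substituting into the soil_moisture equation gives soil_moisture = -4*planting_density + 33.
Substituting into the yield equation gives yield = -12*planting_density + 123.
Linear in planting_density, so extremes are at the endpoints: planting_density = -5 gives yield = 183; planting_density = 10 gives yield = 3.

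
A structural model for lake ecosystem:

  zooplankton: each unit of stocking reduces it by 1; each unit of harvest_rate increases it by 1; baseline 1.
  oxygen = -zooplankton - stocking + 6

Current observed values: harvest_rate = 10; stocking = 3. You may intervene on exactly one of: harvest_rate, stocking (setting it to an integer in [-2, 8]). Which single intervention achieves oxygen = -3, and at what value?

set harvest_rate = 8

Intervening on harvest_rate: with other inputs at their observed values, oxygen = -harvest_rate + 5. Solving for -3 gives harvest_rate = 8, within [-2, 8].
Intervening on stocking: the paths from stocking to oxygen cancel (net effect zero), leaving oxygen = -5; -3 is unreachable this way.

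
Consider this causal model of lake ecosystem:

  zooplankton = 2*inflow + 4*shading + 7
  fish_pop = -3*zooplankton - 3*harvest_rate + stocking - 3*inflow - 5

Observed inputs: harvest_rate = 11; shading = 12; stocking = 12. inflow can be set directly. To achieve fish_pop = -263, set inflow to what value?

inflow = 8

Substituting into the zooplankton equation gives zooplankton = 2*inflow + 55.
This gives fish_pop = -9*inflow - 191.
Solve -9*inflow - 191 = -263: inflow = (-263 + 191) / -9 = 8.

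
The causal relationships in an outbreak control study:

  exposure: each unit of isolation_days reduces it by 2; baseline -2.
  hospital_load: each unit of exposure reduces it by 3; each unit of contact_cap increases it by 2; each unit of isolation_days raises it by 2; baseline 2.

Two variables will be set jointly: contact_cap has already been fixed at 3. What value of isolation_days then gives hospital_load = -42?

isolation_days = -7

With contact_cap held at 3:
Substituting into the hospital_load equation gives hospital_load = 8*isolation_days + 14.
Solve 8*isolation_days + 14 = -42: isolation_days = (-42 - 14) / 8 = -7.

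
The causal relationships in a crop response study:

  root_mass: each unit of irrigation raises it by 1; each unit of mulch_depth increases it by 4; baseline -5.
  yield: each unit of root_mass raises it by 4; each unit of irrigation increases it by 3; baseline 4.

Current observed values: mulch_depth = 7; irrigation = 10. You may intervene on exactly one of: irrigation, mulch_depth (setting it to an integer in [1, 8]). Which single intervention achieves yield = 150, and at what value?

Intervening on irrigation: yield = 7*irrigation + 96. Reaching 150 requires irrigation = 54/7, not an integer.
Intervening on mulch_depth: with other inputs at their observed values, yield = 16*mulch_depth + 54. Solving for 150 gives mulch_depth = 6, within [1, 8].

set mulch_depth = 6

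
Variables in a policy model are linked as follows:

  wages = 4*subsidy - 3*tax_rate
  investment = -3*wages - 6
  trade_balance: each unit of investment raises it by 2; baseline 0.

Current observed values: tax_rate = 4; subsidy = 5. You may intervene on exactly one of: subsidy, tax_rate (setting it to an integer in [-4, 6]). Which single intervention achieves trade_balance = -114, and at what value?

Intervening on subsidy: trade_balance = -24*subsidy + 60. Reaching -114 requires subsidy = 29/4, not an integer.
Intervening on tax_rate: with other inputs at their observed values, trade_balance = 18*tax_rate - 132. Solving for -114 gives tax_rate = 1, within [-4, 6].

set tax_rate = 1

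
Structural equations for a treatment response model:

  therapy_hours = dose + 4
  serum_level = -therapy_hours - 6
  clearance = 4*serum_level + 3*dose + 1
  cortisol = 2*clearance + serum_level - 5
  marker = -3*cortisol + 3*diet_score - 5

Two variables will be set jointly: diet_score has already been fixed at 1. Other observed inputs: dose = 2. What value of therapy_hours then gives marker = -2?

therapy_hours = -5

With diet_score held at 1:
Intervening on therapy_hours fixes its value directly, overriding its dependence on dose.
Substituting into the clearance equation gives clearance = -4*therapy_hours - 17.
Substituting into the cortisol equation gives cortisol = -9*therapy_hours - 45.
This gives marker = 27*therapy_hours + 133.
Solve 27*therapy_hours + 133 = -2: therapy_hours = (-2 - 133) / 27 = -5.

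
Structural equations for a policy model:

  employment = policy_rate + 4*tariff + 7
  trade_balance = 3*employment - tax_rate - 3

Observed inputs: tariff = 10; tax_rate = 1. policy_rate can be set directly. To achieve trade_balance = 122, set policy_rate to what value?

policy_rate = -5

Substituting into the employment equation gives employment = policy_rate + 47.
This gives trade_balance = 3*policy_rate + 137.
Solve 3*policy_rate + 137 = 122: policy_rate = (122 - 137) / 3 = -5.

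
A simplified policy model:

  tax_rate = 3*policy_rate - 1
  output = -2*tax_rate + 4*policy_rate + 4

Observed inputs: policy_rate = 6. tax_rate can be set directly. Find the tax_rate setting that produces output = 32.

tax_rate = -2

Intervening on tax_rate fixes its value directly, overriding its dependence on policy_rate.
Substituting into the output equation gives output = -2*tax_rate + 28.
Solve -2*tax_rate + 28 = 32: tax_rate = (32 - 28) / -2 = -2.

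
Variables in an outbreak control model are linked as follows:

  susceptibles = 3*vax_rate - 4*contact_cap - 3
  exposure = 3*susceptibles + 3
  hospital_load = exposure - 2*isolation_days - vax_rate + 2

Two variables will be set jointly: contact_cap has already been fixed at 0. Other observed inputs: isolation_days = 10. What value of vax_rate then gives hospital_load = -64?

vax_rate = -5

With contact_cap held at 0:
Substituting into the susceptibles equation gives susceptibles = 3*vax_rate - 3.
exposure becomes 9*vax_rate - 6.
So hospital_load = 8*vax_rate - 24.
Solve 8*vax_rate - 24 = -64: vax_rate = (-64 + 24) / 8 = -5.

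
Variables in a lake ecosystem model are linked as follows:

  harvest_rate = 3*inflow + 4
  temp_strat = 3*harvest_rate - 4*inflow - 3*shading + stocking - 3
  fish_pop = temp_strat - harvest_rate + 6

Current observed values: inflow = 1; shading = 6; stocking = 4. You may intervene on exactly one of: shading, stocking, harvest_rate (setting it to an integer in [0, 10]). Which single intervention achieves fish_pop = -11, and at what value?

set harvest_rate = 2

Intervening on shading: fish_pop = -3*shading + 17. Reaching -11 requires shading = 28/3, not an integer.
Intervening on stocking: fish_pop = stocking - 5. Reaching -11 requires stocking = -6, outside [0, 10].
Intervening on harvest_rate: with other inputs at their observed values, fish_pop = 2*harvest_rate - 15. Solving for -11 gives harvest_rate = 2, within [0, 10].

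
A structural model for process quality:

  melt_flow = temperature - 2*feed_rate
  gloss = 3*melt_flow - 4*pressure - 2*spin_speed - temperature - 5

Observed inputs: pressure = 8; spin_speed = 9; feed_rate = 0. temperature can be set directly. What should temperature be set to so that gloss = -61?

Substituting into the melt_flow equation gives melt_flow = temperature.
gloss becomes 2*temperature - 55.
Solve 2*temperature - 55 = -61: temperature = (-61 + 55) / 2 = -3.

temperature = -3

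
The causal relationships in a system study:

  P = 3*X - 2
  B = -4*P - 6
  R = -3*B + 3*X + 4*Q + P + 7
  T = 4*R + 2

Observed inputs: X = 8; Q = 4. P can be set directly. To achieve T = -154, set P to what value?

P = -8

Intervening on P fixes its value directly, overriding its dependence on X.
Substituting into the R equation gives R = 13*P + 65.
Substituting into the T equation gives T = 52*P + 262.
Solve 52*P + 262 = -154: P = (-154 - 262) / 52 = -8.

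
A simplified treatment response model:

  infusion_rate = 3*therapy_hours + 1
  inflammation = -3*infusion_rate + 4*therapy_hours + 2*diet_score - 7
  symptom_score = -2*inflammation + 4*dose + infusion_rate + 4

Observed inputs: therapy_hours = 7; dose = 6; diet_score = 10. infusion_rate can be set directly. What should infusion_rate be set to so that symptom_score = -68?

infusion_rate = -2

Intervening on infusion_rate fixes its value directly, overriding its dependence on therapy_hours.
Substituting into the inflammation equation gives inflammation = -3*infusion_rate + 41.
Substituting into the symptom_score equation gives symptom_score = 7*infusion_rate - 54.
Solve 7*infusion_rate - 54 = -68: infusion_rate = (-68 + 54) / 7 = -2.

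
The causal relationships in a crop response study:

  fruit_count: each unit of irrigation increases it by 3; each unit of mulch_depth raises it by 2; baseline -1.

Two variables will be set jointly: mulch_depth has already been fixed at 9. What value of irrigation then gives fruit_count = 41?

With mulch_depth held at 9:
Substituting into the fruit_count equation gives fruit_count = 3*irrigation + 17.
Solve 3*irrigation + 17 = 41: irrigation = (41 - 17) / 3 = 8.

irrigation = 8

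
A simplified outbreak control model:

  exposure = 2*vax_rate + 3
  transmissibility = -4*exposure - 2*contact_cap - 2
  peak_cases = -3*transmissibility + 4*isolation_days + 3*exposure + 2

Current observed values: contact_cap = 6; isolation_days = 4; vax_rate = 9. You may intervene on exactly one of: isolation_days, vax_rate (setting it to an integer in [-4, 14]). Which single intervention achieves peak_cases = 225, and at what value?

set vax_rate = 4

Intervening on isolation_days: peak_cases = 4*isolation_days + 359. Reaching 225 requires isolation_days = -67/2, not an integer.
Intervening on vax_rate: with other inputs at their observed values, peak_cases = 30*vax_rate + 105. Solving for 225 gives vax_rate = 4, within [-4, 14].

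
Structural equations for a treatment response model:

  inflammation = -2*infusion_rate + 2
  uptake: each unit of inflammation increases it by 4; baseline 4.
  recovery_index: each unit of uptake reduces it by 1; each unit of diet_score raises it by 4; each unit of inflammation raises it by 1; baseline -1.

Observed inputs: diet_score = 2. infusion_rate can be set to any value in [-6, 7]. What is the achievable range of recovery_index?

-39 to 39

Substituting into the uptake equation gives uptake = -8*infusion_rate + 12.
Substituting into the recovery_index equation gives recovery_index = 6*infusion_rate - 3.
Linear in infusion_rate, so extremes are at the endpoints: infusion_rate = -6 gives recovery_index = -39; infusion_rate = 7 gives recovery_index = 39.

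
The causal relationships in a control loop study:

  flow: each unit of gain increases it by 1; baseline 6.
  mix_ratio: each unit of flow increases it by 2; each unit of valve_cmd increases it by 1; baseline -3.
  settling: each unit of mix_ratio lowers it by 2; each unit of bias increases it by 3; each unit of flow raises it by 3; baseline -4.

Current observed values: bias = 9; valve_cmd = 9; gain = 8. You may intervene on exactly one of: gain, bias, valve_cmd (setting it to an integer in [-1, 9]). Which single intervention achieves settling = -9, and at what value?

Intervening on gain: settling = -gain + 5. Reaching -9 requires gain = 14, outside [-1, 9].
Intervening on bias: with other inputs at their observed values, settling = 3*bias - 30. Solving for -9 gives bias = 7, within [-1, 9].
Intervening on valve_cmd: settling = -2*valve_cmd + 15. Reaching -9 requires valve_cmd = 12, outside [-1, 9].

set bias = 7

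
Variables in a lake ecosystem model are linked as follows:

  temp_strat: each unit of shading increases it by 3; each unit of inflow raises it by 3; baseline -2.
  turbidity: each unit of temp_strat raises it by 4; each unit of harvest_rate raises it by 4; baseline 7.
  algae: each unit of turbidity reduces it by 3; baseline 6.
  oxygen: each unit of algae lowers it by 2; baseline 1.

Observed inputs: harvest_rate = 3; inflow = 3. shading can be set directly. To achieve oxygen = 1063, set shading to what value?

Substituting into the temp_strat equation gives temp_strat = 3*shading + 7.
This gives turbidity = 12*shading + 47.
Substituting into the algae equation gives algae = -36*shading - 135.
So oxygen = 72*shading + 271.
Solve 72*shading + 271 = 1063: shading = (1063 - 271) / 72 = 11.

shading = 11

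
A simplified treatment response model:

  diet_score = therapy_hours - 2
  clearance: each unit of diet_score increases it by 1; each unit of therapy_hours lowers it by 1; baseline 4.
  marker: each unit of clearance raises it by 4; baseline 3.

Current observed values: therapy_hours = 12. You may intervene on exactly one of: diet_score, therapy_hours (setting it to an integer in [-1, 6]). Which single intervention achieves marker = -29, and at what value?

set diet_score = 0

Intervening on diet_score: with other inputs at their observed values, marker = 4*diet_score - 29. Solving for -29 gives diet_score = 0, within [-1, 6].
Intervening on therapy_hours: the paths from therapy_hours to marker cancel (net effect zero), leaving marker = 11; -29 is unreachable this way.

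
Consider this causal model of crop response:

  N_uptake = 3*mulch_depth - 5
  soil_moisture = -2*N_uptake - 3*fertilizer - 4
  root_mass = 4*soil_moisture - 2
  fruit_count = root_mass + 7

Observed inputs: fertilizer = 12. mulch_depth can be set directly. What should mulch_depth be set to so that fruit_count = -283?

mulch_depth = 7

Substituting into the soil_moisture equation gives soil_moisture = -6*mulch_depth - 30.
This gives root_mass = -24*mulch_depth - 122.
fruit_count becomes -24*mulch_depth - 115.
Solve -24*mulch_depth - 115 = -283: mulch_depth = (-283 + 115) / -24 = 7.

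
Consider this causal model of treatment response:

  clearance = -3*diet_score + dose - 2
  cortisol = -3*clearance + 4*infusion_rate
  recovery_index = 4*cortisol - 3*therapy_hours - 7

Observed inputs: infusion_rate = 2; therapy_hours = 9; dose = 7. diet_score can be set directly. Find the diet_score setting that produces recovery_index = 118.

Substituting into the clearance equation gives clearance = -3*diet_score + 5.
This gives cortisol = 9*diet_score - 7.
recovery_index becomes 36*diet_score - 62.
Solve 36*diet_score - 62 = 118: diet_score = (118 + 62) / 36 = 5.

diet_score = 5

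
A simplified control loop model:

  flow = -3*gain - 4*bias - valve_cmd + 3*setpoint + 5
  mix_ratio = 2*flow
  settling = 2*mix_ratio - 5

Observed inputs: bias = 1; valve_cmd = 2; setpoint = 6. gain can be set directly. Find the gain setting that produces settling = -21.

gain = 7

Substituting into the flow equation gives flow = -3*gain + 17.
This gives mix_ratio = -6*gain + 34.
Substituting into the settling equation gives settling = -12*gain + 63.
Solve -12*gain + 63 = -21: gain = (-21 - 63) / -12 = 7.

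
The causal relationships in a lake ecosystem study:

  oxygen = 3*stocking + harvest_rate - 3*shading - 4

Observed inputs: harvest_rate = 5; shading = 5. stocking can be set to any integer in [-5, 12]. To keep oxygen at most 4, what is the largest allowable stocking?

Substituting into the oxygen equation gives oxygen = 3*stocking - 14.
Require 3*stocking - 14 ≤ 4, so stocking ≤ 6.
The largest integer in [-5, 12] satisfying this is 6.

stocking = 6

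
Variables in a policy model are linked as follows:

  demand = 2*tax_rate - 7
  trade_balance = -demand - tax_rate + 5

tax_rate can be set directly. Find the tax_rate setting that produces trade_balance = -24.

Substituting into the trade_balance equation gives trade_balance = -3*tax_rate + 12.
Solve -3*tax_rate + 12 = -24: tax_rate = (-24 - 12) / -3 = 12.

tax_rate = 12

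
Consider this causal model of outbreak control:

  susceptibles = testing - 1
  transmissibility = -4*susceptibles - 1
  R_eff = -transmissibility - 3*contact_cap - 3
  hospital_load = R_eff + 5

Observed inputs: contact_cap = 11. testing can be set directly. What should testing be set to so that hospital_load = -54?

testing = -5

Substituting into the transmissibility equation gives transmissibility = -4*testing + 3.
Substituting into the R_eff equation gives R_eff = 4*testing - 39.
So hospital_load = 4*testing - 34.
Solve 4*testing - 34 = -54: testing = (-54 + 34) / 4 = -5.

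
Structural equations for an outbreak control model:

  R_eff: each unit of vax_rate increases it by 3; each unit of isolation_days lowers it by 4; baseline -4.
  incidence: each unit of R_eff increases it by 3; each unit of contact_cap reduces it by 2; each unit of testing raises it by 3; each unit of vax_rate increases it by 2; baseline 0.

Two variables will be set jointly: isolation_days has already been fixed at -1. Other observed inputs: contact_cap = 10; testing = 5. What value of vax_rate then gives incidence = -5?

vax_rate = 0

With isolation_days held at -1:
Substituting into the R_eff equation gives R_eff = 3*vax_rate.
This gives incidence = 11*vax_rate - 5.
Solve 11*vax_rate - 5 = -5: vax_rate = (-5 + 5) / 11 = 0.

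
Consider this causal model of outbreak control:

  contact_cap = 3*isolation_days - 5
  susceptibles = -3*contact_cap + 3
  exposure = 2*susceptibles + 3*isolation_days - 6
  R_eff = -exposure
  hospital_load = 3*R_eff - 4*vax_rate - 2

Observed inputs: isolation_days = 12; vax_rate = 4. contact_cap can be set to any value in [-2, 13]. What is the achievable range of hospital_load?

Intervening on contact_cap fixes its value directly, overriding its dependence on isolation_days.
Substituting into the exposure equation gives exposure = -6*contact_cap + 36.
Substituting into the R_eff equation gives R_eff = 6*contact_cap - 36.
Substituting into the hospital_load equation gives hospital_load = 18*contact_cap - 126.
Linear in contact_cap, so extremes are at the endpoints: contact_cap = -2 gives hospital_load = -162; contact_cap = 13 gives hospital_load = 108.

-162 to 108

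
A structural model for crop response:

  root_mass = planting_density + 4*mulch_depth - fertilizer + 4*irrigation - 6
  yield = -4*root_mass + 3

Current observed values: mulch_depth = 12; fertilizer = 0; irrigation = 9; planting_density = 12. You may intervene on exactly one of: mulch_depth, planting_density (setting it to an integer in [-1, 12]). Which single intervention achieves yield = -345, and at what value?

Intervening on mulch_depth: yield = -16*mulch_depth - 165. Reaching -345 requires mulch_depth = 45/4, not an integer.
Intervening on planting_density: with other inputs at their observed values, yield = -4*planting_density - 309. Solving for -345 gives planting_density = 9, within [-1, 12].

set planting_density = 9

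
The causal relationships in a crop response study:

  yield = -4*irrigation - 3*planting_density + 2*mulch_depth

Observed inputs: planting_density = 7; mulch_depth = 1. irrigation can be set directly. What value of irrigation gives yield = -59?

irrigation = 10

Substituting into the yield equation gives yield = -4*irrigation - 19.
Solve -4*irrigation - 19 = -59: irrigation = (-59 + 19) / -4 = 10.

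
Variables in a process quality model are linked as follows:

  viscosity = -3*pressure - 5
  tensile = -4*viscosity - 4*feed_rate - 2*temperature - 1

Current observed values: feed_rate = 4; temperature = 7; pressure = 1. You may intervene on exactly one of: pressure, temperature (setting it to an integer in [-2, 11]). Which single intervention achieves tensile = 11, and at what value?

set temperature = 2

Intervening on pressure: tensile = 12*pressure - 11. Reaching 11 requires pressure = 11/6, not an integer.
Intervening on temperature: with other inputs at their observed values, tensile = -2*temperature + 15. Solving for 11 gives temperature = 2, within [-2, 11].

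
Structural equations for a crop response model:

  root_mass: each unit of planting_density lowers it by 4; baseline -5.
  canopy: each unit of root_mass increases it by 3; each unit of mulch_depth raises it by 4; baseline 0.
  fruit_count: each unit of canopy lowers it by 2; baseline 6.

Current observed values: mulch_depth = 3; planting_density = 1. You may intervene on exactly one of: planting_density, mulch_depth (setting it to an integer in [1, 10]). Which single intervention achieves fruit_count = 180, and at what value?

Intervening on planting_density: with other inputs at their observed values, fruit_count = 24*planting_density + 12. Solving for 180 gives planting_density = 7, within [1, 10].
Intervening on mulch_depth: fruit_count = -8*mulch_depth + 60. Reaching 180 requires mulch_depth = -15, outside [1, 10].

set planting_density = 7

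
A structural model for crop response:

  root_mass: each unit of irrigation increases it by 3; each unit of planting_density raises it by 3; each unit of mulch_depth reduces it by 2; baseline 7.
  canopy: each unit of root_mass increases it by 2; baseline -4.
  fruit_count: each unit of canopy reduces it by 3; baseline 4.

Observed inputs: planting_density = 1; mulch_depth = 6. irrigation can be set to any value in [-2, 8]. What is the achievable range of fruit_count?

-116 to 64

Substituting into the root_mass equation gives root_mass = 3*irrigation - 2.
So canopy = 6*irrigation - 8.
Substituting into the fruit_count equation gives fruit_count = -18*irrigation + 28.
Linear in irrigation, so extremes are at the endpoints: irrigation = -2 gives fruit_count = 64; irrigation = 8 gives fruit_count = -116.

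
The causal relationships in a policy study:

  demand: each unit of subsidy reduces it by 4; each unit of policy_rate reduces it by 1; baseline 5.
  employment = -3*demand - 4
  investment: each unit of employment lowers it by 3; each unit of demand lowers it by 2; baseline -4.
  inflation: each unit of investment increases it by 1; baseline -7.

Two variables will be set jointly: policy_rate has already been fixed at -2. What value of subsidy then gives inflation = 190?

With policy_rate held at -2:
Substituting into the demand equation gives demand = -4*subsidy + 7.
So employment = 12*subsidy - 25.
Substituting into the investment equation gives investment = -28*subsidy + 57.
This gives inflation = -28*subsidy + 50.
Solve -28*subsidy + 50 = 190: subsidy = (190 - 50) / -28 = -5.

subsidy = -5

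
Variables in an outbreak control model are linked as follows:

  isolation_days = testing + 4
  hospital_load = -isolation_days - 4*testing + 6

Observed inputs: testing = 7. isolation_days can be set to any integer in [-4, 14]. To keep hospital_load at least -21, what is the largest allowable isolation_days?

Intervening on isolation_days fixes its value directly, overriding its dependence on testing.
Substituting into the hospital_load equation gives hospital_load = -isolation_days - 22.
Require -isolation_days - 22 ≥ -21, so isolation_days ≤ -1.
The largest integer in [-4, 14] satisfying this is -1.

isolation_days = -1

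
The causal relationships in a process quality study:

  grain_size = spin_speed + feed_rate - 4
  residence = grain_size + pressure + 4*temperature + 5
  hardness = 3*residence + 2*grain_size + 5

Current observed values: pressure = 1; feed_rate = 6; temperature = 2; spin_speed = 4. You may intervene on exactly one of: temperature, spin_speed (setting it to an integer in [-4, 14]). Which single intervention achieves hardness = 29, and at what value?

set temperature = -2

Intervening on temperature: with other inputs at their observed values, hardness = 12*temperature + 53. Solving for 29 gives temperature = -2, within [-4, 14].
Intervening on spin_speed: hardness = 5*spin_speed + 57. Reaching 29 requires spin_speed = -28/5, not an integer.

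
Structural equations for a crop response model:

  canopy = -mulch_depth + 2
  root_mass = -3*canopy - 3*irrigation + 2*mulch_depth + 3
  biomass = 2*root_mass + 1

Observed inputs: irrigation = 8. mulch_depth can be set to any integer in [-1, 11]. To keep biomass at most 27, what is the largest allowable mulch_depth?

Substituting into the root_mass equation gives root_mass = 5*mulch_depth - 27.
Substituting into the biomass equation gives biomass = 10*mulch_depth - 53.
Require 10*mulch_depth - 53 ≤ 27, so mulch_depth ≤ 8.
The largest integer in [-1, 11] satisfying this is 8.

mulch_depth = 8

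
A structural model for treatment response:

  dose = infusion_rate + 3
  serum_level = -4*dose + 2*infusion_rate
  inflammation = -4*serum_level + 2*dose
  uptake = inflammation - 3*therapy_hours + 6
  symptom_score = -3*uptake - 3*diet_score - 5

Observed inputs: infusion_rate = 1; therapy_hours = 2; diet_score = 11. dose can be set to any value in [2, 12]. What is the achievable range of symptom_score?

Intervening on dose fixes its value directly, overriding its dependence on infusion_rate.
Substituting into the serum_level equation gives serum_level = -4*dose + 2.
Substituting into the inflammation equation gives inflammation = 18*dose - 8.
Substituting into the uptake equation gives uptake = 18*dose - 8.
symptom_score becomes -54*dose - 14.
Linear in dose, so extremes are at the endpoints: dose = 2 gives symptom_score = -122; dose = 12 gives symptom_score = -662.

-662 to -122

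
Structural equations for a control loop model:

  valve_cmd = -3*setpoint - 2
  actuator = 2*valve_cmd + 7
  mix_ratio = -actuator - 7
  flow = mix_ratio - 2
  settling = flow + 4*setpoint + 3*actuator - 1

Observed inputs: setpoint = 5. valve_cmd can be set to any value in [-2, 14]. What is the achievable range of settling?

Intervening on valve_cmd fixes its value directly, overriding its dependence on setpoint.
Substituting into the mix_ratio equation gives mix_ratio = -2*valve_cmd - 14.
Substituting into the flow equation gives flow = -2*valve_cmd - 16.
Substituting into the settling equation gives settling = 4*valve_cmd + 24.
Linear in valve_cmd, so extremes are at the endpoints: valve_cmd = -2 gives settling = 16; valve_cmd = 14 gives settling = 80.

16 to 80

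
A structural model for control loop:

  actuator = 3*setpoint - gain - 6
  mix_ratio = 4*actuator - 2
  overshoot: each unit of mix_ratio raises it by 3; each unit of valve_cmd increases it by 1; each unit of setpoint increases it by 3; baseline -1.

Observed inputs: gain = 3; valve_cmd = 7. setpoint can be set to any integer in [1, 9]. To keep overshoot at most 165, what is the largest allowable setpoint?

setpoint = 7

Substituting into the actuator equation gives actuator = 3*setpoint - 9.
So mix_ratio = 12*setpoint - 38.
Substituting into the overshoot equation gives overshoot = 39*setpoint - 108.
Require 39*setpoint - 108 ≤ 165, so setpoint ≤ 7.
The largest integer in [1, 9] satisfying this is 7.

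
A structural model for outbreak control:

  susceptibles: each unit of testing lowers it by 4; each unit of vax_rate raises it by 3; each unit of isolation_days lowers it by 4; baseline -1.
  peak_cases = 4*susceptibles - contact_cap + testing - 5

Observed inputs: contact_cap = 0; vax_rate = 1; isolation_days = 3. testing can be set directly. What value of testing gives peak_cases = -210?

Substituting into the susceptibles equation gives susceptibles = -4*testing - 10.
So peak_cases = -15*testing - 45.
Solve -15*testing - 45 = -210: testing = (-210 + 45) / -15 = 11.

testing = 11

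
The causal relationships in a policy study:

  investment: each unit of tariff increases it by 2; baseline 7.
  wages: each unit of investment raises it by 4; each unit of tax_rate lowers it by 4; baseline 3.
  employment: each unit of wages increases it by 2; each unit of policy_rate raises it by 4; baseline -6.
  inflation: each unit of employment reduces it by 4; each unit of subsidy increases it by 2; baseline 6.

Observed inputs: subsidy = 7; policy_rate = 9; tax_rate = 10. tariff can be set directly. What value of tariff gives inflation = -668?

Substituting into the wages equation gives wages = 8*tariff - 9.
employment becomes 16*tariff + 12.
So inflation = -64*tariff - 28.
Solve -64*tariff - 28 = -668: tariff = (-668 + 28) / -64 = 10.

tariff = 10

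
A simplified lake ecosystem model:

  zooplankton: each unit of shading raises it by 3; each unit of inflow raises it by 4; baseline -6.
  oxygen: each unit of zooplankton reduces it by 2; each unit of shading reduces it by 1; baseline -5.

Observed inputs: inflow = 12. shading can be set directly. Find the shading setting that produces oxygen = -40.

shading = -7

Substituting into the zooplankton equation gives zooplankton = 3*shading + 42.
So oxygen = -7*shading - 89.
Solve -7*shading - 89 = -40: shading = (-40 + 89) / -7 = -7.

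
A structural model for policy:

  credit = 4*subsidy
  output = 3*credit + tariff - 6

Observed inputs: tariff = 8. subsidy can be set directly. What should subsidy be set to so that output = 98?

Substituting into the output equation gives output = 12*subsidy + 2.
Solve 12*subsidy + 2 = 98: subsidy = (98 - 2) / 12 = 8.

subsidy = 8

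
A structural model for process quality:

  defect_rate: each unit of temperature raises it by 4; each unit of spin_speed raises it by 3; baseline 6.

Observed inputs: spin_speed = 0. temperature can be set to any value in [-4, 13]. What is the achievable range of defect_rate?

Substituting into the defect_rate equation gives defect_rate = 4*temperature + 6.
Linear in temperature, so extremes are at the endpoints: temperature = -4 gives defect_rate = -10; temperature = 13 gives defect_rate = 58.

-10 to 58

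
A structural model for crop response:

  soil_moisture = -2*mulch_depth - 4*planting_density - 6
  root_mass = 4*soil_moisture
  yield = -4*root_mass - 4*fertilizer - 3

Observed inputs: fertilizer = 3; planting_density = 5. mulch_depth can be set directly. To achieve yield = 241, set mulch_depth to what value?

mulch_depth = -5

Substituting into the soil_moisture equation gives soil_moisture = -2*mulch_depth - 26.
Substituting into the root_mass equation gives root_mass = -8*mulch_depth - 104.
Substituting into the yield equation gives yield = 32*mulch_depth + 401.
Solve 32*mulch_depth + 401 = 241: mulch_depth = (241 - 401) / 32 = -5.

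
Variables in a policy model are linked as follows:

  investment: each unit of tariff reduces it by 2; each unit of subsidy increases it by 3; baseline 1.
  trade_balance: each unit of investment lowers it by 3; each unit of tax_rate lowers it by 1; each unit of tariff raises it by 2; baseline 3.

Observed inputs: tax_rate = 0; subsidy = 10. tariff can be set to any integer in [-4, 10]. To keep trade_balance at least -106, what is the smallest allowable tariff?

tariff = -2

Substituting into the investment equation gives investment = -2*tariff + 31.
Substituting into the trade_balance equation gives trade_balance = 8*tariff - 90.
Require 8*tariff - 90 ≥ -106, so tariff ≥ -2.
The smallest integer in [-4, 10] satisfying this is -2.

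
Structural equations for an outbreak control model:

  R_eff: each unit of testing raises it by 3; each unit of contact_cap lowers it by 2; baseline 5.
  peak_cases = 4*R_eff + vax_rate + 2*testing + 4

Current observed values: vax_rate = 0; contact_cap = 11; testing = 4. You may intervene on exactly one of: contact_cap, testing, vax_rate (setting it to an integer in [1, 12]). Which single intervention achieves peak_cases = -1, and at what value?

Intervening on contact_cap: peak_cases = -8*contact_cap + 80. Reaching -1 requires contact_cap = 81/8, not an integer.
Intervening on testing: peak_cases = 14*testing - 64. Reaching -1 requires testing = 9/2, not an integer.
Intervening on vax_rate: with other inputs at their observed values, peak_cases = vax_rate - 8. Solving for -1 gives vax_rate = 7, within [1, 12].

set vax_rate = 7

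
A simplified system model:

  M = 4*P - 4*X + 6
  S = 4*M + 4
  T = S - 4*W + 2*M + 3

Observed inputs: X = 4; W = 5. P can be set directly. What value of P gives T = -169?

Substituting into the M equation gives M = 4*P - 10.
Substituting into the S equation gives S = 16*P - 36.
So T = 24*P - 73.
Solve 24*P - 73 = -169: P = (-169 + 73) / 24 = -4.

P = -4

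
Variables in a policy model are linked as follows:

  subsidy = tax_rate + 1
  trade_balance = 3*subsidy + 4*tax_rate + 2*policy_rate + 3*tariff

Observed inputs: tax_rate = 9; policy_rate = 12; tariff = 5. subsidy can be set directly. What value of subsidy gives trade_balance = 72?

subsidy = -1

Intervening on subsidy fixes its value directly, overriding its dependence on tax_rate.
Substituting into the trade_balance equation gives trade_balance = 3*subsidy + 75.
Solve 3*subsidy + 75 = 72: subsidy = (72 - 75) / 3 = -1.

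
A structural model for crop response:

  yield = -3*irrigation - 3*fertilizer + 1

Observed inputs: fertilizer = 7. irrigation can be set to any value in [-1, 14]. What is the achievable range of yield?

-62 to -17

Substituting into the yield equation gives yield = -3*irrigation - 20.
Linear in irrigation, so extremes are at the endpoints: irrigation = -1 gives yield = -17; irrigation = 14 gives yield = -62.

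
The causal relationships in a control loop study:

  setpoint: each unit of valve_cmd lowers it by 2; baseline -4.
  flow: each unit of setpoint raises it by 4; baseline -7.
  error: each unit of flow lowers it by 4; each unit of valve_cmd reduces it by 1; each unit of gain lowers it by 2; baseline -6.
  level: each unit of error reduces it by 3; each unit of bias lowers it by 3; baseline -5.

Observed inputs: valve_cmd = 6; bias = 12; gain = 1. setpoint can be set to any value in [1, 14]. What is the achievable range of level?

Intervening on setpoint fixes its value directly, overriding its dependence on valve_cmd.
Substituting into the error equation gives error = -16*setpoint + 14.
Substituting into the level equation gives level = 48*setpoint - 83.
Linear in setpoint, so extremes are at the endpoints: setpoint = 1 gives level = -35; setpoint = 14 gives level = 589.

-35 to 589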